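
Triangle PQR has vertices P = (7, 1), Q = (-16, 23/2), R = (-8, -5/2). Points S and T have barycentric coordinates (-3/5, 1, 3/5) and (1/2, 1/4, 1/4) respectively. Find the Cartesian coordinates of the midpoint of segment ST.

Barycentric coordinates of the midpoint are the average: (-1/20, 5/8, 17/40).
Converting: (-1/20)·P + (5/8)·Q + (17/40)·R = (-55/4, 243/40).

(-55/4, 243/40)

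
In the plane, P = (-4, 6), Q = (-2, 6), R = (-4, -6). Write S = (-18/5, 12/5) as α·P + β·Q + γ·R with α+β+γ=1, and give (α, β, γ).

Signed area of the reference triangle: [PQR] = ½·((-4)·(6−(-6)) + (-2)·(-6−6) + (-4)·(6−6)) = ½·(-48 + 24 + 0) = -12.
[SQR] = ½·((-18/5)·(6−(-6)) + (-2)·(-6−(12/5)) + (-4)·(12/5−6)) = ½·(-216/5 + 84/5 + 72/5) = -6, so the P-coordinate is (-6)/(-12) = 1/2.
[PSR] = ½·((-4)·(12/5−(-6)) + (-18/5)·(-6−6) + (-4)·(6−(12/5))) = ½·(-168/5 + 216/5 − 72/5) = -12/5, so the Q-coordinate is 1/5.
[PQS] = ½·((-4)·(6−(12/5)) + (-2)·(12/5−6) + (-18/5)·(6−6)) = ½·(-72/5 + 36/5 + 0) = -18/5, so the R-coordinate is 3/10.
Check: 1/2 + 1/5 + 3/10 = 1.

(1/2, 1/5, 3/10)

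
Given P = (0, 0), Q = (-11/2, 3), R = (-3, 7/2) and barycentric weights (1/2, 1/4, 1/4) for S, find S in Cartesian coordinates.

(-17/8, 13/8)

S = (1/2)·P + (1/4)·Q + (1/4)·R.
x-coordinate: (1/2)·0 + (1/4)·(-11/2) + (1/4)·(-3) = -17/8.
y-coordinate: (1/2)·0 + (1/4)·3 + (1/4)·(7/2) = 13/8.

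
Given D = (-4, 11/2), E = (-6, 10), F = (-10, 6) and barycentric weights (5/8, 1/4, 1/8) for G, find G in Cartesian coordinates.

G = (5/8)·D + (1/4)·E + (1/8)·F.
x-coordinate: (5/8)·(-4) + (1/4)·(-6) + (1/8)·(-10) = -21/4.
y-coordinate: (5/8)·(11/2) + (1/4)·10 + (1/8)·6 = 107/16.

(-21/4, 107/16)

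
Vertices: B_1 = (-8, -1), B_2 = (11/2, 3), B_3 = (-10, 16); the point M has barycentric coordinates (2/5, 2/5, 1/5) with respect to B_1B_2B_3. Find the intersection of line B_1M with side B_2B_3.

Line B_1M meets B_2B_3 where the B_1-coordinate vanishes; zeroing M's B_1-weight and renormalizing leaves B_2, B_3-weights 2/5 : 1/5 → (2/3, 1/3).
So N = (2/3)·B_2 + (1/3)·B_3 = (1/3, 22/3).

(1/3, 22/3)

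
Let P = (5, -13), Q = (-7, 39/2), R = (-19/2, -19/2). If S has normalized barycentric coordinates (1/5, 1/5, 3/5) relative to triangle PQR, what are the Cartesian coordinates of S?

(-61/10, -22/5)

S = (1/5)·P + (1/5)·Q + (3/5)·R.
x-coordinate: (1/5)·5 + (1/5)·(-7) + (3/5)·(-19/2) = -61/10.
y-coordinate: (1/5)·(-13) + (1/5)·(39/2) + (3/5)·(-19/2) = -22/5.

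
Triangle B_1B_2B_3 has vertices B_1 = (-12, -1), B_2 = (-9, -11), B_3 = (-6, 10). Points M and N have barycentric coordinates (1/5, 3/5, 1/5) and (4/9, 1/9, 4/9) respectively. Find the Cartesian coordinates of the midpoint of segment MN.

Barycentric coordinates of the midpoint are the average: (29/90, 16/45, 29/90).
Converting: (29/90)·B_1 + (16/45)·B_2 + (29/90)·B_3 = (-9, -91/90).

(-9, -91/90)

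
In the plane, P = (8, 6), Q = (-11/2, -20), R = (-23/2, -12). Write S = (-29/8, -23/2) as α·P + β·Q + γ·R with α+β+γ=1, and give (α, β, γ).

Signed area of the reference triangle: [PQR] = ½·(8·(-20−(-12)) + (-11/2)·(-12−6) + (-23/2)·(6−(-20))) = ½·(-64 + 99 − 299) = -132.
[SQR] = ½·((-29/8)·(-20−(-12)) + (-11/2)·(-12−(-23/2)) + (-23/2)·(-23/2−(-20))) = ½·(29 + 11/4 − 391/4) = -33, so the P-coordinate is (-33)/(-132) = 1/4.
[PSR] = ½·(8·(-23/2−(-12)) + (-29/8)·(-12−6) + (-23/2)·(6−(-23/2))) = ½·(4 + 261/4 − 805/4) = -66, so the Q-coordinate is 1/2.
[PQS] = ½·(8·(-20−(-23/2)) + (-11/2)·(-23/2−6) + (-29/8)·(6−(-20))) = ½·(-68 + 385/4 − 377/4) = -33, so the R-coordinate is 1/4.
Check: 1/4 + 1/2 + 1/4 = 1.

(1/4, 1/2, 1/4)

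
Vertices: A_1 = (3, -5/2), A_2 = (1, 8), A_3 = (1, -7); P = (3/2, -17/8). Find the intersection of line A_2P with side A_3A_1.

Barycentric coordinates of P with respect to A_1A_2A_3: (1/4, 1/4, 1/2).
On side A_3A_1 the A_2-coordinate is zero; dropping P's A_2-weight 1/4 and renormalizing the remaining 1/2 : 1/4 gives weights 2/3, 1/3 on A_3, A_1.
Q = (2/3)·(1, -7) + (1/3)·(3, -5/2) = (5/3, -11/2).

(5/3, -11/2)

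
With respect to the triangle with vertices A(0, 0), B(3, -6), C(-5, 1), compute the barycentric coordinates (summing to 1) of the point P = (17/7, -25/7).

Signed area of the reference triangle: [ABC] = ½·(0·(-6−1) + 3·(1−0) + (-5)·(0−(-6))) = ½·(0 + 3 − 30) = -27/2.
[PBC] = ½·((17/7)·(-6−1) + 3·(1−(-25/7)) + (-5)·(-25/7−(-6))) = ½·(-17 + 96/7 − 85/7) = -54/7, so the A-coordinate is (-54/7)/(-27/2) = 4/7.
[APC] = ½·(0·(-25/7−1) + (17/7)·(1−0) + (-5)·(0−(-25/7))) = ½·(0 + 17/7 − 125/7) = -54/7, so the B-coordinate is 4/7.
[ABP] = ½·(0·(-6−(-25/7)) + 3·(-25/7−0) + (17/7)·(0−(-6))) = ½·(0 − 75/7 + 102/7) = 27/14, so the C-coordinate is -1/7.
Check: 4/7 + 4/7 − 1/7 = 1.

(4/7, 4/7, -1/7)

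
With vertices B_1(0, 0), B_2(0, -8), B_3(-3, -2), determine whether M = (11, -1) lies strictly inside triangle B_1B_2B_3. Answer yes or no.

Barycentric coordinates of M: (29/8, 25/24, -11/3).
The three coordinates are positive, positive, negative; a point is interior exactly when all three are positive.

no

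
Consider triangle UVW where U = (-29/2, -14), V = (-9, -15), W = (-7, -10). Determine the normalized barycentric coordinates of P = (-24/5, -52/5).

(-2/5, 2/5, 1)

Signed area of the reference triangle: [UVW] = ½·((-29/2)·(-15−(-10)) + (-9)·(-10−(-14)) + (-7)·(-14−(-15))) = ½·(145/2 − 36 − 7) = 59/4.
[PVW] = ½·((-24/5)·(-15−(-10)) + (-9)·(-10−(-52/5)) + (-7)·(-52/5−(-15))) = ½·(24 − 18/5 − 161/5) = -59/10, so the U-coordinate is (-59/10)/(59/4) = -2/5.
[UPW] = ½·((-29/2)·(-52/5−(-10)) + (-24/5)·(-10−(-14)) + (-7)·(-14−(-52/5))) = ½·(29/5 − 96/5 + 126/5) = 59/10, so the V-coordinate is 2/5.
[UVP] = ½·((-29/2)·(-15−(-52/5)) + (-9)·(-52/5−(-14)) + (-24/5)·(-14−(-15))) = ½·(667/10 − 162/5 − 24/5) = 59/4, so the W-coordinate is 1.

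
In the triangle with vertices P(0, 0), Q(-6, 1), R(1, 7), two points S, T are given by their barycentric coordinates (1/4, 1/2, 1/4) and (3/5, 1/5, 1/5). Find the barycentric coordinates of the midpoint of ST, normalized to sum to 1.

Since both coordinate triples sum to 1, the midpoint's barycentrics are the componentwise average.
(1/4+3/5)/2 = 17/40; similarly 7/20 and 9/40.

(17/40, 7/20, 9/40)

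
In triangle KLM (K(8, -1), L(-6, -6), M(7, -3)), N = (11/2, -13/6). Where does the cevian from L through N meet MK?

(39/5, -7/5)

Barycentric coordinates of N with respect to KLM: (2/3, 1/6, 1/6).
On side MK the L-coordinate is zero; dropping N's L-weight 1/6 and renormalizing the remaining 1/6 : 2/3 gives weights 1/5, 4/5 on M, K.
J = (1/5)·(7, -3) + (4/5)·(8, -1) = (39/5, -7/5).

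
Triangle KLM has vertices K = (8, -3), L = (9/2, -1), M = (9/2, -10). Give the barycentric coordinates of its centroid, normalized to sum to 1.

(1/3, 1/3, 1/3)

The centroid is the average of the vertices, so each weight is 1/3.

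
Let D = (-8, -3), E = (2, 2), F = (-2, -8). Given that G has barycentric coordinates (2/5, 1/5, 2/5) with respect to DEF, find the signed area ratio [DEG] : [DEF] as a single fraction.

2/5

The signed ratio [DEG]/[DEF] equals the barycentric coordinate of G at vertex F, which is 2/5.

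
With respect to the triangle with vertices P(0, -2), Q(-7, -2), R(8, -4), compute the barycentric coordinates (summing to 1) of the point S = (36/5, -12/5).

(8/5, -4/5, 1/5)

Signed area of the reference triangle: [PQR] = ½·(0·(-2−(-4)) + (-7)·(-4−(-2)) + 8·(-2−(-2))) = ½·(0 + 14 + 0) = 7.
[SQR] = ½·((36/5)·(-2−(-4)) + (-7)·(-4−(-12/5)) + 8·(-12/5−(-2))) = ½·(72/5 + 56/5 − 16/5) = 56/5, so the P-coordinate is (56/5)/7 = 8/5.
[PSR] = ½·(0·(-12/5−(-4)) + (36/5)·(-4−(-2)) + 8·(-2−(-12/5))) = ½·(0 − 72/5 + 16/5) = -28/5, so the Q-coordinate is -4/5.
[PQS] = ½·(0·(-2−(-12/5)) + (-7)·(-12/5−(-2)) + (36/5)·(-2−(-2))) = ½·(0 + 14/5 + 0) = 7/5, so the R-coordinate is 1/5.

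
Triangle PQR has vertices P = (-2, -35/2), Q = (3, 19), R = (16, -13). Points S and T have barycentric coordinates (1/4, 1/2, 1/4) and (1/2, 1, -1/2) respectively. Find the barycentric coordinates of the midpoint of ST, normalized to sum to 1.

Since both coordinate triples sum to 1, the midpoint's barycentrics are the componentwise average.
(1/4+1/2)/2 = 3/8; similarly 3/4 and -1/8.

(3/8, 3/4, -1/8)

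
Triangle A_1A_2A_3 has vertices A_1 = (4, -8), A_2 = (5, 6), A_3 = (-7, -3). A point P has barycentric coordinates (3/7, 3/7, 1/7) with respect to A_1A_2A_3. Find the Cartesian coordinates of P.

(20/7, -9/7)

P = (3/7)·A_1 + (3/7)·A_2 + (1/7)·A_3.
x-coordinate: (3/7)·4 + (3/7)·5 + (1/7)·(-7) = 20/7.
y-coordinate: (3/7)·(-8) + (3/7)·6 + (1/7)·(-3) = -9/7.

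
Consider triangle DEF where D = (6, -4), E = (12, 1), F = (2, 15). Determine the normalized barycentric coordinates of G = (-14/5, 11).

Signed area of the reference triangle: [DEF] = ½·(6·(1−15) + 12·(15−(-4)) + 2·(-4−1)) = ½·(-84 + 228 − 10) = 67.
[GEF] = ½·((-14/5)·(1−15) + 12·(15−11) + 2·(11−1)) = ½·(196/5 + 48 + 20) = 268/5, so the D-coordinate is (268/5)/67 = 4/5.
[DGF] = ½·(6·(11−15) + (-14/5)·(15−(-4)) + 2·(-4−11)) = ½·(-24 − 266/5 − 30) = -268/5, so the E-coordinate is -4/5.
[DEG] = ½·(6·(1−11) + 12·(11−(-4)) + (-14/5)·(-4−1)) = ½·(-60 + 180 + 14) = 67, so the F-coordinate is 1.
Check: 4/5 − 4/5 + 1 = 1.

(4/5, -4/5, 1)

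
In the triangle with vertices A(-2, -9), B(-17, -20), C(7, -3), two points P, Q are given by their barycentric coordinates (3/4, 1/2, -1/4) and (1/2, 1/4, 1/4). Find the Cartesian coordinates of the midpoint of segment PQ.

(-61/8, -105/8)

Barycentric coordinates of the midpoint are the average: (5/8, 3/8, 0).
Converting: (5/8)·A + (3/8)·B + 0·C = (-61/8, -105/8).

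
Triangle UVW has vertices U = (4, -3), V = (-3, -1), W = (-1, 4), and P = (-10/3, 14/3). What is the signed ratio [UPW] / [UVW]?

[UVW] = ½·(4·(-1−4) + (-3)·(4−(-3)) + (-1)·(-3−(-1))) = ½·(-20 − 21 + 2) = -39/2.
[UPW] = ½·(4·(14/3−4) + (-10/3)·(4−(-3)) + (-1)·(-3−(14/3))) = ½·(8/3 − 70/3 + 23/3) = -13/2, so the ratio is (-13/2)/(-39/2) = 1/3.

1/3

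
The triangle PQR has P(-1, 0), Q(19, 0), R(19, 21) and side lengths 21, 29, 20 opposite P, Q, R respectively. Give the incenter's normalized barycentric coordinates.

(3/10, 29/70, 2/7)

The incenter has barycentric coordinates proportional to the opposite side lengths: (21 : 29 : 20).
Normalizing by 21+29+20 = 70 gives (3/10, 29/70, 2/7).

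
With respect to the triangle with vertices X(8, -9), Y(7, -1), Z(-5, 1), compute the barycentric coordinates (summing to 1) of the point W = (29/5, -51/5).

Signed area of the reference triangle: [XYZ] = ½·(8·(-1−1) + 7·(1−(-9)) + (-5)·(-9−(-1))) = ½·(-16 + 70 + 40) = 47.
[WYZ] = ½·((29/5)·(-1−1) + 7·(1−(-51/5)) + (-5)·(-51/5−(-1))) = ½·(-58/5 + 392/5 + 46) = 282/5, so the X-coordinate is (282/5)/47 = 6/5.
[XWZ] = ½·(8·(-51/5−1) + (29/5)·(1−(-9)) + (-5)·(-9−(-51/5))) = ½·(-448/5 + 58 − 6) = -94/5, so the Y-coordinate is -2/5.
[XYW] = ½·(8·(-1−(-51/5)) + 7·(-51/5−(-9)) + (29/5)·(-9−(-1))) = ½·(368/5 − 42/5 − 232/5) = 47/5, so the Z-coordinate is 1/5.

(6/5, -2/5, 1/5)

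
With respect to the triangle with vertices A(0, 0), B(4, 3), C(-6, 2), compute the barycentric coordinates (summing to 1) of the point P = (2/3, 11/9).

(5/9, 1/3, 1/9)

Signed area of the reference triangle: [ABC] = ½·(0·(3−2) + 4·(2−0) + (-6)·(0−3)) = ½·(0 + 8 + 18) = 13.
[PBC] = ½·((2/3)·(3−2) + 4·(2−(11/9)) + (-6)·(11/9−3)) = ½·(2/3 + 28/9 + 32/3) = 65/9, so the A-coordinate is (65/9)/13 = 5/9.
[APC] = ½·(0·(11/9−2) + (2/3)·(2−0) + (-6)·(0−(11/9))) = ½·(0 + 4/3 + 22/3) = 13/3, so the B-coordinate is 1/3.
[ABP] = ½·(0·(3−(11/9)) + 4·(11/9−0) + (2/3)·(0−3)) = ½·(0 + 44/9 − 2) = 13/9, so the C-coordinate is 1/9.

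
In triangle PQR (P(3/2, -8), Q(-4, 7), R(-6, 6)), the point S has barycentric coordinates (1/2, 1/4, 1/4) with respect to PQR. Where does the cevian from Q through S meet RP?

Line QS meets RP where the Q-coordinate vanishes; zeroing S's Q-weight and renormalizing leaves R, P-weights 1/4 : 1/2 → (1/3, 2/3).
So T = (1/3)·R + (2/3)·P = (-1, -10/3).

(-1, -10/3)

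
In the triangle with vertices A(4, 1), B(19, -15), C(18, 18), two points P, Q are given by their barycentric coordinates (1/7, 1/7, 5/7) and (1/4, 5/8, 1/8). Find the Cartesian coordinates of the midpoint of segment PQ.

(1751/112, 223/112)

Barycentric coordinates of the midpoint are the average: (11/56, 43/112, 47/112).
Converting: (11/56)·A + (43/112)·B + (47/112)·C = (1751/112, 223/112).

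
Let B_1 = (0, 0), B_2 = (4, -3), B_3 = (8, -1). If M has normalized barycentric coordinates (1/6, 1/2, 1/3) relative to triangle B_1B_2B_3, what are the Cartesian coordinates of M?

M = (1/6)·B_1 + (1/2)·B_2 + (1/3)·B_3.
x-coordinate: (1/6)·0 + (1/2)·4 + (1/3)·8 = 14/3.
y-coordinate: (1/6)·0 + (1/2)·(-3) + (1/3)·(-1) = -11/6.

(14/3, -11/6)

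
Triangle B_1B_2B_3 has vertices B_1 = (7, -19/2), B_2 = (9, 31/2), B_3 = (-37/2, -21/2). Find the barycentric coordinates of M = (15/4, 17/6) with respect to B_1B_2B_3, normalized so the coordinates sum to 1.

Signed area of the reference triangle: [B_1B_2B_3] = ½·(7·(31/2−(-21/2)) + 9·(-21/2−(-19/2)) + (-37/2)·(-19/2−(31/2))) = ½·(182 − 9 + 925/2) = 1271/4.
[MB_2B_3] = ½·((15/4)·(31/2−(-21/2)) + 9·(-21/2−(17/6)) + (-37/2)·(17/6−(31/2))) = ½·(195/2 − 120 + 703/3) = 1271/12, so the B_1-coordinate is (1271/12)/(1271/4) = 1/3.
[B_1MB_3] = ½·(7·(17/6−(-21/2)) + (15/4)·(-21/2−(-19/2)) + (-37/2)·(-19/2−(17/6))) = ½·(280/3 − 15/4 + 1369/6) = 1271/8, so the B_2-coordinate is 1/2.
[B_1B_2M] = ½·(7·(31/2−(17/6)) + 9·(17/6−(-19/2)) + (15/4)·(-19/2−(31/2))) = ½·(266/3 + 111 − 375/4) = 1271/24, so the B_3-coordinate is 1/6.

(1/3, 1/2, 1/6)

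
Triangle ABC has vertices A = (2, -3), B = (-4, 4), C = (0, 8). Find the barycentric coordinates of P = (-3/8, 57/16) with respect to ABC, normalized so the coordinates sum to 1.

Signed area of the reference triangle: [ABC] = ½·(2·(4−8) + (-4)·(8−(-3)) + 0·(-3−4)) = ½·(-8 − 44 + 0) = -26.
[PBC] = ½·((-3/8)·(4−8) + (-4)·(8−(57/16)) + 0·(57/16−4)) = ½·(3/2 − 71/4 + 0) = -65/8, so the A-coordinate is (-65/8)/(-26) = 5/16.
[APC] = ½·(2·(57/16−8) + (-3/8)·(8−(-3)) + 0·(-3−(57/16))) = ½·(-71/8 − 33/8 + 0) = -13/2, so the B-coordinate is 1/4.
[ABP] = ½·(2·(4−(57/16)) + (-4)·(57/16−(-3)) + (-3/8)·(-3−4)) = ½·(7/8 − 105/4 + 21/8) = -91/8, so the C-coordinate is 7/16.

(5/16, 1/4, 7/16)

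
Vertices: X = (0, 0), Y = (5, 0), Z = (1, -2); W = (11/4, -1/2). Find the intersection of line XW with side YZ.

(11/3, -2/3)

Barycentric coordinates of W with respect to XYZ: (1/4, 1/2, 1/4).
On side YZ the X-coordinate is zero; dropping W's X-weight 1/4 and renormalizing the remaining 1/2 : 1/4 gives weights 2/3, 1/3 on Y, Z.
V = (2/3)·(5, 0) + (1/3)·(1, -2) = (11/3, -2/3).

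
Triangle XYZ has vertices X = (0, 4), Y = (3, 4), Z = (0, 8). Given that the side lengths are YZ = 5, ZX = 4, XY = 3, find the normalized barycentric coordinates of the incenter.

(5/12, 1/3, 1/4)

The incenter has barycentric coordinates proportional to the opposite side lengths: (5 : 4 : 3).
Normalizing by 5+4+3 = 12 gives (5/12, 1/3, 1/4).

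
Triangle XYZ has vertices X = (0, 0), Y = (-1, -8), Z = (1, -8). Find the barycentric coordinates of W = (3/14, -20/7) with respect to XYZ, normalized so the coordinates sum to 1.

Signed area of the reference triangle: [XYZ] = ½·(0·(-8−(-8)) + (-1)·(-8−0) + 1·(0−(-8))) = ½·(0 + 8 + 8) = 8.
[WYZ] = ½·((3/14)·(-8−(-8)) + (-1)·(-8−(-20/7)) + 1·(-20/7−(-8))) = ½·(0 + 36/7 + 36/7) = 36/7, so the X-coordinate is (36/7)/8 = 9/14.
[XWZ] = ½·(0·(-20/7−(-8)) + (3/14)·(-8−0) + 1·(0−(-20/7))) = ½·(0 − 12/7 + 20/7) = 4/7, so the Y-coordinate is 1/14.
[XYW] = ½·(0·(-8−(-20/7)) + (-1)·(-20/7−0) + (3/14)·(0−(-8))) = ½·(0 + 20/7 + 12/7) = 16/7, so the Z-coordinate is 2/7.

(9/14, 1/14, 2/7)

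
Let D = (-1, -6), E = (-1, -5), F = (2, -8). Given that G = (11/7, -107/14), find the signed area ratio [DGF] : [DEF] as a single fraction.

1/14

[DEF] = ½·((-1)·(-5−(-8)) + (-1)·(-8−(-6)) + 2·(-6−(-5))) = ½·(-3 + 2 − 2) = -3/2.
[DGF] = ½·((-1)·(-107/14−(-8)) + (11/7)·(-8−(-6)) + 2·(-6−(-107/14))) = ½·(-5/14 − 22/7 + 23/7) = -3/28, so the ratio is (-3/28)/(-3/2) = 1/14.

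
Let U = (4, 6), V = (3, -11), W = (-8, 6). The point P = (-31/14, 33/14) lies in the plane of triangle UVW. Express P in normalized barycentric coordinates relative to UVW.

(2/7, 3/14, 1/2)

Signed area of the reference triangle: [UVW] = ½·(4·(-11−6) + 3·(6−6) + (-8)·(6−(-11))) = ½·(-68 + 0 − 136) = -102.
[PVW] = ½·((-31/14)·(-11−6) + 3·(6−(33/14)) + (-8)·(33/14−(-11))) = ½·(527/14 + 153/14 − 748/7) = -204/7, so the U-coordinate is (-204/7)/(-102) = 2/7.
[UPW] = ½·(4·(33/14−6) + (-31/14)·(6−6) + (-8)·(6−(33/14))) = ½·(-102/7 + 0 − 204/7) = -153/7, so the V-coordinate is 3/14.
[UVP] = ½·(4·(-11−(33/14)) + 3·(33/14−6) + (-31/14)·(6−(-11))) = ½·(-374/7 − 153/14 − 527/14) = -51, so the W-coordinate is 1/2.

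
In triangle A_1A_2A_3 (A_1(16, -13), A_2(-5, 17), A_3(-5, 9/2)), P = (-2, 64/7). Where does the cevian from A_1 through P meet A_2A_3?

Barycentric coordinates of P with respect to A_1A_2A_3: (1/7, 4/7, 2/7).
On side A_2A_3 the A_1-coordinate is zero; dropping P's A_1-weight 1/7 and renormalizing the remaining 4/7 : 2/7 gives weights 2/3, 1/3 on A_2, A_3.
Q = (2/3)·(-5, 17) + (1/3)·(-5, 9/2) = (-5, 77/6).

(-5, 77/6)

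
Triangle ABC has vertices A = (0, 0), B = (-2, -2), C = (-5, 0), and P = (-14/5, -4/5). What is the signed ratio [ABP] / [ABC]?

2/5

[ABC] = ½·(0·(-2−0) + (-2)·(0−0) + (-5)·(0−(-2))) = ½·(0 + 0 − 10) = -5.
[ABP] = ½·(0·(-2−(-4/5)) + (-2)·(-4/5−0) + (-14/5)·(0−(-2))) = ½·(0 + 8/5 − 28/5) = -2, so the ratio is (-2)/(-5) = 2/5.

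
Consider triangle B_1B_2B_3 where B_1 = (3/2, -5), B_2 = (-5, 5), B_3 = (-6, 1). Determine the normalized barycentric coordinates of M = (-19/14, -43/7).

(5/7, -5/7, 1)

Signed area of the reference triangle: [B_1B_2B_3] = ½·((3/2)·(5−1) + (-5)·(1−(-5)) + (-6)·(-5−5)) = ½·(6 − 30 + 60) = 18.
[MB_2B_3] = ½·((-19/14)·(5−1) + (-5)·(1−(-43/7)) + (-6)·(-43/7−5)) = ½·(-38/7 − 250/7 + 468/7) = 90/7, so the B_1-coordinate is (90/7)/18 = 5/7.
[B_1MB_3] = ½·((3/2)·(-43/7−1) + (-19/14)·(1−(-5)) + (-6)·(-5−(-43/7))) = ½·(-75/7 − 57/7 − 48/7) = -90/7, so the B_2-coordinate is -5/7.
[B_1B_2M] = ½·((3/2)·(5−(-43/7)) + (-5)·(-43/7−(-5)) + (-19/14)·(-5−5)) = ½·(117/7 + 40/7 + 95/7) = 18, so the B_3-coordinate is 1.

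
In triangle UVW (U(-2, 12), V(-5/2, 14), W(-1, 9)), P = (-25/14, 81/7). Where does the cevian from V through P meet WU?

Barycentric coordinates of P with respect to UVW: (1/7, 3/7, 3/7).
On side WU the V-coordinate is zero; dropping P's V-weight 3/7 and renormalizing the remaining 3/7 : 1/7 gives weights 3/4, 1/4 on W, U.
Q = (3/4)·(-1, 9) + (1/4)·(-2, 12) = (-5/4, 39/4).

(-5/4, 39/4)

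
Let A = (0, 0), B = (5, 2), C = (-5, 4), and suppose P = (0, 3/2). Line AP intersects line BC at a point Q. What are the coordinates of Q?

Barycentric coordinates of P with respect to ABC: (1/2, 1/4, 1/4).
On side BC the A-coordinate is zero; dropping P's A-weight 1/2 and renormalizing the remaining 1/4 : 1/4 gives weights 1/2, 1/2 on B, C.
Q = (1/2)·(5, 2) + (1/2)·(-5, 4) = (0, 3).

(0, 3)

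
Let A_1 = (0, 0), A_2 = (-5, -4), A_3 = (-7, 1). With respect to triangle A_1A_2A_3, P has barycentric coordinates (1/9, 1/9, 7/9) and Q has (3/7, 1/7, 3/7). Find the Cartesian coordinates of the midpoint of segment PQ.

Barycentric coordinates of the midpoint are the average: (17/63, 8/63, 38/63).
Converting: (17/63)·A_1 + (8/63)·A_2 + (38/63)·A_3 = (-34/7, 2/21).

(-34/7, 2/21)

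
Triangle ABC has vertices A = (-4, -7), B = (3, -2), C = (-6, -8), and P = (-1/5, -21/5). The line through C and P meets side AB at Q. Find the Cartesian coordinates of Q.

(5/4, -13/4)

Barycentric coordinates of P with respect to ABC: (1/5, 3/5, 1/5).
On side AB the C-coordinate is zero; dropping P's C-weight 1/5 and renormalizing the remaining 1/5 : 3/5 gives weights 1/4, 3/4 on A, B.
Q = (1/4)·(-4, -7) + (3/4)·(3, -2) = (5/4, -13/4).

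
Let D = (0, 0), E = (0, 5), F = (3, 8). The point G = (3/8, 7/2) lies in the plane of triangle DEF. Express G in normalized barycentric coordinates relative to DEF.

(3/8, 1/2, 1/8)

Signed area of the reference triangle: [DEF] = ½·(0·(5−8) + 0·(8−0) + 3·(0−5)) = ½·(0 + 0 − 15) = -15/2.
[GEF] = ½·((3/8)·(5−8) + 0·(8−(7/2)) + 3·(7/2−5)) = ½·(-9/8 + 0 − 9/2) = -45/16, so the D-coordinate is (-45/16)/(-15/2) = 3/8.
[DGF] = ½·(0·(7/2−8) + (3/8)·(8−0) + 3·(0−(7/2))) = ½·(0 + 3 − 21/2) = -15/4, so the E-coordinate is 1/2.
[DEG] = ½·(0·(5−(7/2)) + 0·(7/2−0) + (3/8)·(0−5)) = ½·(0 + 0 − 15/8) = -15/16, so the F-coordinate is 1/8.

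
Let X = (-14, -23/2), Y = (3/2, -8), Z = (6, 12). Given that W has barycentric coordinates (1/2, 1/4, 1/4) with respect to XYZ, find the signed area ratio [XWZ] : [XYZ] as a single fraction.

The signed ratio [XWZ]/[XYZ] equals the barycentric coordinate of W at vertex Y, which is 1/4.

1/4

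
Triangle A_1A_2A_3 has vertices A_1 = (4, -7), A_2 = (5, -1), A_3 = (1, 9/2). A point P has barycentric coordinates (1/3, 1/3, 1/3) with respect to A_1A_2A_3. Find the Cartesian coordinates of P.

P = (1/3)·A_1 + (1/3)·A_2 + (1/3)·A_3.
x-coordinate: (1/3)·4 + (1/3)·5 + (1/3)·1 = 10/3.
y-coordinate: (1/3)·(-7) + (1/3)·(-1) + (1/3)·(9/2) = -7/6.

(10/3, -7/6)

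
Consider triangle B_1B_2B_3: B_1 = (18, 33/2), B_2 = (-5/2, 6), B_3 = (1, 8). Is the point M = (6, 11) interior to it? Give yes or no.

Barycentric coordinates of M: (-2/17, -2, 53/17).
The three coordinates are negative, negative, positive; a point is interior exactly when all three are positive.

no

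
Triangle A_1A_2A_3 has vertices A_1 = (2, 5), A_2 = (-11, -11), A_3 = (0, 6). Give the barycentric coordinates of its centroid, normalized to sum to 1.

(1/3, 1/3, 1/3)

The centroid is the average of the vertices, so each weight is 1/3.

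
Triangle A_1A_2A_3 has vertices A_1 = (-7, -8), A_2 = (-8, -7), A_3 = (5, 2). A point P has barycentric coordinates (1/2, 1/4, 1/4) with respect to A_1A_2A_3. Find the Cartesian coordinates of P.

(-17/4, -21/4)

P = (1/2)·A_1 + (1/4)·A_2 + (1/4)·A_3.
x-coordinate: (1/2)·(-7) + (1/4)·(-8) + (1/4)·5 = -17/4.
y-coordinate: (1/2)·(-8) + (1/4)·(-7) + (1/4)·2 = -21/4.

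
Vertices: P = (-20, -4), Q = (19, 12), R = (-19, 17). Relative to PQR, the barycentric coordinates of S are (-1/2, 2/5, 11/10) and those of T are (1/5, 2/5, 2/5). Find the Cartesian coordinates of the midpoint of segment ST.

(-73/20, 363/20)

Barycentric coordinates of the midpoint are the average: (-3/20, 2/5, 3/4).
Converting: (-3/20)·P + (2/5)·Q + (3/4)·R = (-73/20, 363/20).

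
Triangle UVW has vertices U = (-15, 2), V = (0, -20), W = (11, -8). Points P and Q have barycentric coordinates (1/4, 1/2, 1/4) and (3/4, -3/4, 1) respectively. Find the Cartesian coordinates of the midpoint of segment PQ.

Barycentric coordinates of the midpoint are the average: (1/2, -1/8, 5/8).
Converting: (1/2)·U + (-1/8)·V + (5/8)·W = (-5/8, -3/2).

(-5/8, -3/2)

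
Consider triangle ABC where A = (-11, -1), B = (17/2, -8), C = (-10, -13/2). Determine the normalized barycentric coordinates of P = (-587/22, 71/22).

(17/11, -9/11, 3/11)

Signed area of the reference triangle: [ABC] = ½·((-11)·(-8−(-13/2)) + (17/2)·(-13/2−(-1)) + (-10)·(-1−(-8))) = ½·(33/2 − 187/4 − 70) = -401/8.
[PBC] = ½·((-587/22)·(-8−(-13/2)) + (17/2)·(-13/2−(71/22)) + (-10)·(71/22−(-8))) = ½·(1761/44 − 1819/22 − 1235/11) = -6817/88, so the A-coordinate is (-6817/88)/(-401/8) = 17/11.
[APC] = ½·((-11)·(71/22−(-13/2)) + (-587/22)·(-13/2−(-1)) + (-10)·(-1−(71/22))) = ½·(-107 + 587/4 + 465/11) = 3609/88, so the B-coordinate is -9/11.
[ABP] = ½·((-11)·(-8−(71/22)) + (17/2)·(71/22−(-1)) + (-587/22)·(-1−(-8))) = ½·(247/2 + 1581/44 − 4109/22) = -1203/88, so the C-coordinate is 3/11.
Check: 17/11 − 9/11 + 3/11 = 1.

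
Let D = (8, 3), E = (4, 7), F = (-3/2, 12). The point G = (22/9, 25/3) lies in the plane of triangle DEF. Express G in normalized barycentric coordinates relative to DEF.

(2/9, 1/3, 4/9)

Signed area of the reference triangle: [DEF] = ½·(8·(7−12) + 4·(12−3) + (-3/2)·(3−7)) = ½·(-40 + 36 + 6) = 1.
[GEF] = ½·((22/9)·(7−12) + 4·(12−(25/3)) + (-3/2)·(25/3−7)) = ½·(-110/9 + 44/3 − 2) = 2/9, so the D-coordinate is (2/9)/1 = 2/9.
[DGF] = ½·(8·(25/3−12) + (22/9)·(12−3) + (-3/2)·(3−(25/3))) = ½·(-88/3 + 22 + 8) = 1/3, so the E-coordinate is 1/3.
[DEG] = ½·(8·(7−(25/3)) + 4·(25/3−3) + (22/9)·(3−7)) = ½·(-32/3 + 64/3 − 88/9) = 4/9, so the F-coordinate is 4/9.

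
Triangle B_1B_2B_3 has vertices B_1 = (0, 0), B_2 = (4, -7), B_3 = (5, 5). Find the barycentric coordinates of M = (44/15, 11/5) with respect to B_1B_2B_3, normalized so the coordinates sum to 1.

Signed area of the reference triangle: [B_1B_2B_3] = ½·(0·(-7−5) + 4·(5−0) + 5·(0−(-7))) = ½·(0 + 20 + 35) = 55/2.
[MB_2B_3] = ½·((44/15)·(-7−5) + 4·(5−(11/5)) + 5·(11/5−(-7))) = ½·(-176/5 + 56/5 + 46) = 11, so the B_1-coordinate is 11/(55/2) = 2/5.
[B_1MB_3] = ½·(0·(11/5−5) + (44/15)·(5−0) + 5·(0−(11/5))) = ½·(0 + 44/3 − 11) = 11/6, so the B_2-coordinate is 1/15.
[B_1B_2M] = ½·(0·(-7−(11/5)) + 4·(11/5−0) + (44/15)·(0−(-7))) = ½·(0 + 44/5 + 308/15) = 44/3, so the B_3-coordinate is 8/15.
Check: 2/5 + 1/15 + 8/15 = 1.

(2/5, 1/15, 8/15)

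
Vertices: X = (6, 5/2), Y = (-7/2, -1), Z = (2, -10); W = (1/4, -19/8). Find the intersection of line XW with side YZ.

Barycentric coordinates of W with respect to XYZ: (1/4, 1/2, 1/4).
On side YZ the X-coordinate is zero; dropping W's X-weight 1/4 and renormalizing the remaining 1/2 : 1/4 gives weights 2/3, 1/3 on Y, Z.
V = (2/3)·(-7/2, -1) + (1/3)·(2, -10) = (-5/3, -4).

(-5/3, -4)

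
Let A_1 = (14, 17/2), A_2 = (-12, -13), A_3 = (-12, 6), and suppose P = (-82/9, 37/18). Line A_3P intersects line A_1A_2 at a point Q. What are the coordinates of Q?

(-10/3, -35/6)

Barycentric coordinates of P with respect to A_1A_2A_3: (1/9, 2/9, 2/3).
On side A_1A_2 the A_3-coordinate is zero; dropping P's A_3-weight 2/3 and renormalizing the remaining 1/9 : 2/9 gives weights 1/3, 2/3 on A_1, A_2.
Q = (1/3)·(14, 17/2) + (2/3)·(-12, -13) = (-10/3, -35/6).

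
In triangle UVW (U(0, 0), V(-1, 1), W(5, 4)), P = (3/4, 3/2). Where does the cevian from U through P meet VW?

(1, 2)

Barycentric coordinates of P with respect to UVW: (1/4, 1/2, 1/4).
On side VW the U-coordinate is zero; dropping P's U-weight 1/4 and renormalizing the remaining 1/2 : 1/4 gives weights 2/3, 1/3 on V, W.
Q = (2/3)·(-1, 1) + (1/3)·(5, 4) = (1, 2).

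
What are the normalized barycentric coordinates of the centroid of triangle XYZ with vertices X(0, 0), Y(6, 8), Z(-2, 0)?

The centroid is the average of the vertices, so each weight is 1/3.

(1/3, 1/3, 1/3)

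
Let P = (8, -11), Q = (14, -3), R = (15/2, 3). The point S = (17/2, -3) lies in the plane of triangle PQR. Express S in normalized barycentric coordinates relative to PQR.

(3/8, 1/8, 1/2)

Signed area of the reference triangle: [PQR] = ½·(8·(-3−3) + 14·(3−(-11)) + (15/2)·(-11−(-3))) = ½·(-48 + 196 − 60) = 44.
[SQR] = ½·((17/2)·(-3−3) + 14·(3−(-3)) + (15/2)·(-3−(-3))) = ½·(-51 + 84 + 0) = 33/2, so the P-coordinate is (33/2)/44 = 3/8.
[PSR] = ½·(8·(-3−3) + (17/2)·(3−(-11)) + (15/2)·(-11−(-3))) = ½·(-48 + 119 − 60) = 11/2, so the Q-coordinate is 1/8.
[PQS] = ½·(8·(-3−(-3)) + 14·(-3−(-11)) + (17/2)·(-11−(-3))) = ½·(0 + 112 − 68) = 22, so the R-coordinate is 1/2.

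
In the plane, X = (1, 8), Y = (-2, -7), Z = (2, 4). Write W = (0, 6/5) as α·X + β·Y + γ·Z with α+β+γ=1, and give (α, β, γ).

(2/5, 2/5, 1/5)

Signed area of the reference triangle: [XYZ] = ½·(1·(-7−4) + (-2)·(4−8) + 2·(8−(-7))) = ½·(-11 + 8 + 30) = 27/2.
[WYZ] = ½·(0·(-7−4) + (-2)·(4−(6/5)) + 2·(6/5−(-7))) = ½·(0 − 28/5 + 82/5) = 27/5, so the X-coordinate is (27/5)/(27/2) = 2/5.
[XWZ] = ½·(1·(6/5−4) + 0·(4−8) + 2·(8−(6/5))) = ½·(-14/5 + 0 + 68/5) = 27/5, so the Y-coordinate is 2/5.
[XYW] = ½·(1·(-7−(6/5)) + (-2)·(6/5−8) + 0·(8−(-7))) = ½·(-41/5 + 68/5 + 0) = 27/10, so the Z-coordinate is 1/5.
Check: 2/5 + 2/5 + 1/5 = 1.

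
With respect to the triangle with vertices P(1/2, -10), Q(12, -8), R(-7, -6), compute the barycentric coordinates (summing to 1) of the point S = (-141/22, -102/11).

(1, -4/11, 4/11)

Signed area of the reference triangle: [PQR] = ½·((1/2)·(-8−(-6)) + 12·(-6−(-10)) + (-7)·(-10−(-8))) = ½·(-1 + 48 + 14) = 61/2.
[SQR] = ½·((-141/22)·(-8−(-6)) + 12·(-6−(-102/11)) + (-7)·(-102/11−(-8))) = ½·(141/11 + 432/11 + 98/11) = 61/2, so the P-coordinate is (61/2)/(61/2) = 1.
[PSR] = ½·((1/2)·(-102/11−(-6)) + (-141/22)·(-6−(-10)) + (-7)·(-10−(-102/11))) = ½·(-18/11 − 282/11 + 56/11) = -122/11, so the Q-coordinate is -4/11.
[PQS] = ½·((1/2)·(-8−(-102/11)) + 12·(-102/11−(-10)) + (-141/22)·(-10−(-8))) = ½·(7/11 + 96/11 + 141/11) = 122/11, so the R-coordinate is 4/11.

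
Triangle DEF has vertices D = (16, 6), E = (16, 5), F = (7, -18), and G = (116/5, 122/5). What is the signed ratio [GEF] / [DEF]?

[DEF] = ½·(16·(5−(-18)) + 16·(-18−6) + 7·(6−5)) = ½·(368 − 384 + 7) = -9/2.
[GEF] = ½·((116/5)·(5−(-18)) + 16·(-18−(122/5)) + 7·(122/5−5)) = ½·(2668/5 − 3392/5 + 679/5) = -9/2, so the ratio is (-9/2)/(-9/2) = 1.

1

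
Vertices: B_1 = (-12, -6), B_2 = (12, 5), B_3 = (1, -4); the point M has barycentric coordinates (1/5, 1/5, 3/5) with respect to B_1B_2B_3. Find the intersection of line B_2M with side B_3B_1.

Line B_2M meets B_3B_1 where the B_2-coordinate vanishes; zeroing M's B_2-weight and renormalizing leaves B_3, B_1-weights 3/5 : 1/5 → (3/4, 1/4).
So N = (3/4)·B_3 + (1/4)·B_1 = (-9/4, -9/2).

(-9/4, -9/2)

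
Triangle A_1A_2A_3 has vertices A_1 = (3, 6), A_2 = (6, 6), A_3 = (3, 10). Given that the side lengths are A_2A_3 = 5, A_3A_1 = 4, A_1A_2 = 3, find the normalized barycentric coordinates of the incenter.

The incenter has barycentric coordinates proportional to the opposite side lengths: (5 : 4 : 3).
Normalizing by 5+4+3 = 12 gives (5/12, 1/3, 1/4).

(5/12, 1/3, 1/4)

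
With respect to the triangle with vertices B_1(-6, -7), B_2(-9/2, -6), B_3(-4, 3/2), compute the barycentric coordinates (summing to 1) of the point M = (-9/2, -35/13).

(2/13, 5/13, 6/13)

Signed area of the reference triangle: [B_1B_2B_3] = ½·((-6)·(-6−(3/2)) + (-9/2)·(3/2−(-7)) + (-4)·(-7−(-6))) = ½·(45 − 153/4 + 4) = 43/8.
[MB_2B_3] = ½·((-9/2)·(-6−(3/2)) + (-9/2)·(3/2−(-35/13)) + (-4)·(-35/13−(-6))) = ½·(135/4 − 981/52 − 172/13) = 43/52, so the B_1-coordinate is (43/52)/(43/8) = 2/13.
[B_1MB_3] = ½·((-6)·(-35/13−(3/2)) + (-9/2)·(3/2−(-7)) + (-4)·(-7−(-35/13))) = ½·(327/13 − 153/4 + 224/13) = 215/104, so the B_2-coordinate is 5/13.
[B_1B_2M] = ½·((-6)·(-6−(-35/13)) + (-9/2)·(-35/13−(-7)) + (-9/2)·(-7−(-6))) = ½·(258/13 − 252/13 + 9/2) = 129/52, so the B_3-coordinate is 6/13.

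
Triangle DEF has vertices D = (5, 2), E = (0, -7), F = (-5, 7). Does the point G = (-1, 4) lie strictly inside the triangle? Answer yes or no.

Barycentric coordinates of G: (41/115, 2/23, 64/115).
The three coordinates are positive, positive, positive; a point is interior exactly when all three are positive.

yes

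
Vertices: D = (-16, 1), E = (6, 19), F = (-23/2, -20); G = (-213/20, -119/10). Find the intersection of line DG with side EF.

Barycentric coordinates of G with respect to DEF: (1/5, 1/10, 7/10).
On side EF the D-coordinate is zero; dropping G's D-weight 1/5 and renormalizing the remaining 1/10 : 7/10 gives weights 1/8, 7/8 on E, F.
H = (1/8)·(6, 19) + (7/8)·(-23/2, -20) = (-149/16, -121/8).

(-149/16, -121/8)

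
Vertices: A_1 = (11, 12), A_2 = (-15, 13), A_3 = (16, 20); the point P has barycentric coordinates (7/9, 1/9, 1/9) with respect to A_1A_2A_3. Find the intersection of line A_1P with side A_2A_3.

(1/2, 33/2)

Line A_1P meets A_2A_3 where the A_1-coordinate vanishes; zeroing P's A_1-weight and renormalizing leaves A_2, A_3-weights 1/9 : 1/9 → (1/2, 1/2).
So Q = (1/2)·A_2 + (1/2)·A_3 = (1/2, 33/2).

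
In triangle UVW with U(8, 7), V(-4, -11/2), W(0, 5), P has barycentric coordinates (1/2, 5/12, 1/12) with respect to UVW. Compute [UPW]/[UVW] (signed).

The signed ratio [UPW]/[UVW] equals the barycentric coordinate of P at vertex V, which is 5/12.

5/12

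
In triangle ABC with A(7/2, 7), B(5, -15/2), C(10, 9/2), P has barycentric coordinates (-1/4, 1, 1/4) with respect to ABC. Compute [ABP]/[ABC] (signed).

The signed ratio [ABP]/[ABC] equals the barycentric coordinate of P at vertex C, which is 1/4.

1/4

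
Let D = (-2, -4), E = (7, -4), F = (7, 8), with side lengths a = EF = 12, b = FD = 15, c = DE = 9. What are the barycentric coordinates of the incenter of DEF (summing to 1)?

(1/3, 5/12, 1/4)

The incenter has barycentric coordinates proportional to the opposite side lengths: (12 : 15 : 9).
Normalizing by 12+15+9 = 36 gives (1/3, 5/12, 1/4).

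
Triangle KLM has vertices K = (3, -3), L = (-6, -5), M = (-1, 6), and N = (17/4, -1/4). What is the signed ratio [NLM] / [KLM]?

[KLM] = ½·(3·(-5−6) + (-6)·(6−(-3)) + (-1)·(-3−(-5))) = ½·(-33 − 54 − 2) = -89/2.
[NLM] = ½·((17/4)·(-5−6) + (-6)·(6−(-1/4)) + (-1)·(-1/4−(-5))) = ½·(-187/4 − 75/2 − 19/4) = -89/2, so the ratio is (-89/2)/(-89/2) = 1.

1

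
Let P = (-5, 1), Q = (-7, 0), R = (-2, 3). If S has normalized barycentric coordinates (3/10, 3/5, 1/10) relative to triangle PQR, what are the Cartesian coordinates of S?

(-59/10, 3/5)

S = (3/10)·P + (3/5)·Q + (1/10)·R.
x-coordinate: (3/10)·(-5) + (3/5)·(-7) + (1/10)·(-2) = -59/10.
y-coordinate: (3/10)·1 + (3/5)·0 + (1/10)·3 = 3/5.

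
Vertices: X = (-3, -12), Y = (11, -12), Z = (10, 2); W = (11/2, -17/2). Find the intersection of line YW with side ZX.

Barycentric coordinates of W with respect to XYZ: (3/8, 3/8, 1/4).
On side ZX the Y-coordinate is zero; dropping W's Y-weight 3/8 and renormalizing the remaining 1/4 : 3/8 gives weights 2/5, 3/5 on Z, X.
V = (2/5)·(10, 2) + (3/5)·(-3, -12) = (11/5, -32/5).

(11/5, -32/5)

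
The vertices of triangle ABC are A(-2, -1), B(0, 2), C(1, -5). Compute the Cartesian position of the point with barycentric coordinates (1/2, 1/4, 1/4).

(-3/4, -5/4)

P = (1/2)·A + (1/4)·B + (1/4)·C.
x-coordinate: (1/2)·(-2) + (1/4)·0 + (1/4)·1 = -3/4.
y-coordinate: (1/2)·(-1) + (1/4)·2 + (1/4)·(-5) = -5/4.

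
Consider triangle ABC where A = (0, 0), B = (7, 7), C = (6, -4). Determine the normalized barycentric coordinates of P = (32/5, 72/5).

(1/5, 8/5, -4/5)

Signed area of the reference triangle: [ABC] = ½·(0·(7−(-4)) + 7·(-4−0) + 6·(0−7)) = ½·(0 − 28 − 42) = -35.
[PBC] = ½·((32/5)·(7−(-4)) + 7·(-4−(72/5)) + 6·(72/5−7)) = ½·(352/5 − 644/5 + 222/5) = -7, so the A-coordinate is (-7)/(-35) = 1/5.
[APC] = ½·(0·(72/5−(-4)) + (32/5)·(-4−0) + 6·(0−(72/5))) = ½·(0 − 128/5 − 432/5) = -56, so the B-coordinate is 8/5.
[ABP] = ½·(0·(7−(72/5)) + 7·(72/5−0) + (32/5)·(0−7)) = ½·(0 + 504/5 − 224/5) = 28, so the C-coordinate is -4/5.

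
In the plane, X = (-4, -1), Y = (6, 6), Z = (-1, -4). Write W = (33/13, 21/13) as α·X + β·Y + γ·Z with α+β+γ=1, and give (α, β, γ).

(1/13, 7/13, 5/13)

Signed area of the reference triangle: [XYZ] = ½·((-4)·(6−(-4)) + 6·(-4−(-1)) + (-1)·(-1−6)) = ½·(-40 − 18 + 7) = -51/2.
[WYZ] = ½·((33/13)·(6−(-4)) + 6·(-4−(21/13)) + (-1)·(21/13−6)) = ½·(330/13 − 438/13 + 57/13) = -51/26, so the X-coordinate is (-51/26)/(-51/2) = 1/13.
[XWZ] = ½·((-4)·(21/13−(-4)) + (33/13)·(-4−(-1)) + (-1)·(-1−(21/13))) = ½·(-292/13 − 99/13 + 34/13) = -357/26, so the Y-coordinate is 7/13.
[XYW] = ½·((-4)·(6−(21/13)) + 6·(21/13−(-1)) + (33/13)·(-1−6)) = ½·(-228/13 + 204/13 − 231/13) = -255/26, so the Z-coordinate is 5/13.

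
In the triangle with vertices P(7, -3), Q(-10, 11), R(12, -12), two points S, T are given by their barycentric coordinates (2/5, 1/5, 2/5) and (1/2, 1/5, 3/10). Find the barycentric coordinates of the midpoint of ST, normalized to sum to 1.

Since both coordinate triples sum to 1, the midpoint's barycentrics are the componentwise average.
(2/5+1/2)/2 = 9/20; similarly 1/5 and 7/20.

(9/20, 1/5, 7/20)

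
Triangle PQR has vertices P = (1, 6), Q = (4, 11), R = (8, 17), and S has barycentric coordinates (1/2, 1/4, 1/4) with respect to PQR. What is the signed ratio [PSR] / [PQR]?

The signed ratio [PSR]/[PQR] equals the barycentric coordinate of S at vertex Q, which is 1/4.

1/4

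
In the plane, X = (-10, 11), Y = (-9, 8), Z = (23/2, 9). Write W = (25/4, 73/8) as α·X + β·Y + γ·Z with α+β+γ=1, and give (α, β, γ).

Signed area of the reference triangle: [XYZ] = ½·((-10)·(8−9) + (-9)·(9−11) + (23/2)·(11−8)) = ½·(10 + 18 + 69/2) = 125/4.
[WYZ] = ½·((25/4)·(8−9) + (-9)·(9−(73/8)) + (23/2)·(73/8−8)) = ½·(-25/4 + 9/8 + 207/16) = 125/32, so the X-coordinate is (125/32)/(125/4) = 1/8.
[XWZ] = ½·((-10)·(73/8−9) + (25/4)·(9−11) + (23/2)·(11−(73/8))) = ½·(-5/4 − 25/2 + 345/16) = 125/32, so the Y-coordinate is 1/8.
[XYW] = ½·((-10)·(8−(73/8)) + (-9)·(73/8−11) + (25/4)·(11−8)) = ½·(45/4 + 135/8 + 75/4) = 375/16, so the Z-coordinate is 3/4.

(1/8, 1/8, 3/4)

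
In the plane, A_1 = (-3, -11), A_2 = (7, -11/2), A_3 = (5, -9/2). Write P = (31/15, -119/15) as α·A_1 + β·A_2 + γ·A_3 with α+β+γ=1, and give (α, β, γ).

(7/15, 2/5, 2/15)

Signed area of the reference triangle: [A_1A_2A_3] = ½·((-3)·(-11/2−(-9/2)) + 7·(-9/2−(-11)) + 5·(-11−(-11/2))) = ½·(3 + 91/2 − 55/2) = 21/2.
[PA_2A_3] = ½·((31/15)·(-11/2−(-9/2)) + 7·(-9/2−(-119/15)) + 5·(-119/15−(-11/2))) = ½·(-31/15 + 721/30 − 73/6) = 49/10, so the A_1-coordinate is (49/10)/(21/2) = 7/15.
[A_1PA_3] = ½·((-3)·(-119/15−(-9/2)) + (31/15)·(-9/2−(-11)) + 5·(-11−(-119/15))) = ½·(103/10 + 403/30 − 46/3) = 21/5, so the A_2-coordinate is 2/5.
[A_1A_2P] = ½·((-3)·(-11/2−(-119/15)) + 7·(-119/15−(-11)) + (31/15)·(-11−(-11/2))) = ½·(-73/10 + 322/15 − 341/30) = 7/5, so the A_3-coordinate is 2/15.
Check: 7/15 + 2/5 + 2/15 = 1.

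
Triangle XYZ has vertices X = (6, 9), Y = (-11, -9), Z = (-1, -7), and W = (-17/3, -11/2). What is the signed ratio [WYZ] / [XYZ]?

1/6

[XYZ] = ½·(6·(-9−(-7)) + (-11)·(-7−9) + (-1)·(9−(-9))) = ½·(-12 + 176 − 18) = 73.
[WYZ] = ½·((-17/3)·(-9−(-7)) + (-11)·(-7−(-11/2)) + (-1)·(-11/2−(-9))) = ½·(34/3 + 33/2 − 7/2) = 73/6, so the ratio is (73/6)/73 = 1/6.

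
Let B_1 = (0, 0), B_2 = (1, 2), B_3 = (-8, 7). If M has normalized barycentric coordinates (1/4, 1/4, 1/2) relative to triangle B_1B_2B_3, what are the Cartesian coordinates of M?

(-15/4, 4)

M = (1/4)·B_1 + (1/4)·B_2 + (1/2)·B_3.
x-coordinate: (1/4)·0 + (1/4)·1 + (1/2)·(-8) = -15/4.
y-coordinate: (1/4)·0 + (1/4)·2 + (1/2)·7 = 4.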